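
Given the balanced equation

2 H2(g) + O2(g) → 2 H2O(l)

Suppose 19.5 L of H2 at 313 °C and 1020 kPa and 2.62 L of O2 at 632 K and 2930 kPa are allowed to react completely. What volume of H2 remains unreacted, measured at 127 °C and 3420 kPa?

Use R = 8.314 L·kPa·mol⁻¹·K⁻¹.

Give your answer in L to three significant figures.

1.13 L

n(H2) = PV/RT = (1020 × 19.5) / (8.314 × 586.15) = 4.081 mol
n(O2) = PV/RT = (2930 × 2.62) / (8.314 × 632) = 1.461 mol
For 4.081 mol H2, stoichiometry requires (1/2) × 4.081 = 2.041 mol O2; 1.461 mol is available, so O2 is limiting.
n(H2) consumed = (2/1) × 1.461 = 2.922 mol; remaining = 4.081 − 2.922 = 1.159 mol
V(H2) = nRT/P = 1.159 × 8.314 × 400.15 / 3420 = 1.127 L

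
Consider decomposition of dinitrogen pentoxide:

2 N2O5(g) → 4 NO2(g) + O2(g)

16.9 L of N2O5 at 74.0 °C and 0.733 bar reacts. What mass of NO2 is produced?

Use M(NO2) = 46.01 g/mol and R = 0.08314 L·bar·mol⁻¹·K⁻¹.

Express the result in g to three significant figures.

n(N2O5) = PV/RT = (0.733 × 16.9) / (0.08314 × 347.15) = 0.4292 mol
n(NO2) = (4/2) × 0.4292 = 0.8584 mol
m(NO2) = 0.8584 × 46.01 = 39.49 g

39.5 g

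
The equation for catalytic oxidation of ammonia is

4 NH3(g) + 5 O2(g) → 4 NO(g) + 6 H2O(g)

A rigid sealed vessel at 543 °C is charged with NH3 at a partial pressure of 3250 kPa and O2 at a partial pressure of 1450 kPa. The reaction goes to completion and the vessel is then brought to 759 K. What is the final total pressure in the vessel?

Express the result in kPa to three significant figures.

4640 kPa

Because the vessel is rigid and T is held at 543 °C, work the stoichiometry in partial pressures (P_i = n_iRT/V).
P(O2) required for 3250 kPa of NH3 = (5/4) × 3250 = 4062 kPa; available 1450 kPa, so O2 is limiting.
P(NH3) remaining = 3250 − (4/5) × 1450 = 2090 kPa
P(gaseous products) = (4+6)/5 × 1450 = 2900 kPa
P_total at 543 °C = 2090 + 2900 = 4990 kPa
Scaling to 759 K: P = 4990 × 759/816.15 = 4641 kPa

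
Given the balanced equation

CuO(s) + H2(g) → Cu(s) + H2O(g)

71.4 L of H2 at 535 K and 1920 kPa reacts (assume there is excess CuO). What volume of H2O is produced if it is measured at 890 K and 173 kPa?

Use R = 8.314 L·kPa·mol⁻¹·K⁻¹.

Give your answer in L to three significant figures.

n(H2) = PV/RT = (1920 × 71.4) / (8.314 × 535) = 30.82 mol
n(H2O) = (1/1) × 30.82 = 30.82 mol
V = nRT/P = 30.82 × 8.314 × 890 / 173 = 1318 L

1320 L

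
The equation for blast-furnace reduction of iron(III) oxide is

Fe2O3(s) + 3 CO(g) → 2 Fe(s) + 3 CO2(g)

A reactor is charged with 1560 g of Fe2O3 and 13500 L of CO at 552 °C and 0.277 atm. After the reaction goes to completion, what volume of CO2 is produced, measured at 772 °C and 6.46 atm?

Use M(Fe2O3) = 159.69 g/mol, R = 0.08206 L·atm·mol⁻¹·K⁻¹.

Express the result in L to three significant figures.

n(Fe2O3) = 1560 / 159.69 = 9.769 mol
n(CO) = PV/RT = (0.277 × 13500) / (0.08206 × 825.15) = 55.23 mol
For 9.769 mol Fe2O3, stoichiometry requires (3/1) × 9.769 = 29.31 mol CO; 55.23 mol is available, so Fe2O3 is limiting.
n(CO2) = (3/1) × 9.769 = 29.31 mol
V(CO2) = nRT/P = 29.31 × 0.08206 × 1045.15 / 6.46 = 389.1 L

389 L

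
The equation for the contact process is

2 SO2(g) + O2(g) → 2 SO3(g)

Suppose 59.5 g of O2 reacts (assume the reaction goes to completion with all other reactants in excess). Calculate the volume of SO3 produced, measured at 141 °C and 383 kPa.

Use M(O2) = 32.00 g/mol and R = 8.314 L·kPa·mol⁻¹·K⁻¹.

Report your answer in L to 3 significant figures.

n(O2) = 59.50 / 32.00 = 1.859 mol
n(SO3) = (2/1) × 1.859 = 3.718 mol
V = nRT/P = 3.718 × 8.314 × 414.15 / 383 = 33.43 L

33.4 L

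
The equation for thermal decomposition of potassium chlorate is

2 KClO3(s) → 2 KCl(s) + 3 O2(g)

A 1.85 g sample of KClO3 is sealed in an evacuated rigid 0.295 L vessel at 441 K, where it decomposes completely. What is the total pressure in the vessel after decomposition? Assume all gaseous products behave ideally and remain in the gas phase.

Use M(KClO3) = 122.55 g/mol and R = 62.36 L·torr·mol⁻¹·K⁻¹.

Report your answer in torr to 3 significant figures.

2110 torr

n(KClO3) = 1.85 / 122.55 = 0.01510 mol
n(gas produced) = (3/2) × 0.01510 = 0.02265 mol
P = nRT/V = 0.02265 × 62.36 × 441 / 0.295 = 2111 torr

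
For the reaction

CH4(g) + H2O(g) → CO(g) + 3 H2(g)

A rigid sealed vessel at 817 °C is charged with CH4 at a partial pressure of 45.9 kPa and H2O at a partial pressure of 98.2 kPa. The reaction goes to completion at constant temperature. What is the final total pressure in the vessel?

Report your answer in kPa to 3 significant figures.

Because the vessel is rigid and T is held at 817 °C, work the stoichiometry in partial pressures (P_i = n_iRT/V).
P(H2O) required for 45.9 kPa of CH4 = (1/1) × 45.9 = 45.90 kPa; available 98.2 kPa, so CH4 is limiting.
P(H2O) remaining = 98.2 − (1/1) × 45.9 = 52.30 kPa
P(gaseous products) = (1+3)/1 × 45.9 = 183.6 kPa
P_total at 817 °C = 52.30 + 183.6 = 235.9 kPa

236 kPa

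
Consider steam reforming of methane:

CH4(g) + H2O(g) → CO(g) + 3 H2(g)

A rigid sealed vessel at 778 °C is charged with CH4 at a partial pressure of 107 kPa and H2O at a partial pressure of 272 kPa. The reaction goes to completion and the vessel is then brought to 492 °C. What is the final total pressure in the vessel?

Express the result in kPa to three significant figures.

432 kPa

With V and T fixed, P_i ∝ n_i, so the mole ratios apply directly to partial pressures at 778 °C.
P(H2O) required for 107 kPa of CH4 = (1/1) × 107 = 107.0 kPa; available 272 kPa, so CH4 is limiting.
P(H2O) remaining = 272 − (1/1) × 107 = 165.0 kPa
P(gaseous products) = (1+3)/1 × 107 = 428.0 kPa
P_total at 778 °C = 165.0 + 428.0 = 593.0 kPa
Scaling to 492 °C: P = 593.0 × 765.15/1051.15 = 431.7 kPa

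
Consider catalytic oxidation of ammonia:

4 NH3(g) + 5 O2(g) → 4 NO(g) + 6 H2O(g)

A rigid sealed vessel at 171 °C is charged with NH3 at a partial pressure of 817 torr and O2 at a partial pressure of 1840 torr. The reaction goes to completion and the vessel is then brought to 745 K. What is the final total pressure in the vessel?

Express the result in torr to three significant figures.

Because the vessel is rigid and T is held at 171 °C, work the stoichiometry in partial pressures (P_i = n_iRT/V).
P(O2) required for 817 torr of NH3 = (5/4) × 817 = 1021 torr; available 1840 torr, so NH3 is limiting.
P(O2) remaining = 1840 − (5/4) × 817 = 818.8 torr
P(gaseous products) = (4+6)/4 × 817 = 2042 torr
P_total at 171 °C = 818.8 + 2042 = 2861 torr
Scaling to 745 K: P = 2861 × 745/444.15 = 4799 torr

4800 torr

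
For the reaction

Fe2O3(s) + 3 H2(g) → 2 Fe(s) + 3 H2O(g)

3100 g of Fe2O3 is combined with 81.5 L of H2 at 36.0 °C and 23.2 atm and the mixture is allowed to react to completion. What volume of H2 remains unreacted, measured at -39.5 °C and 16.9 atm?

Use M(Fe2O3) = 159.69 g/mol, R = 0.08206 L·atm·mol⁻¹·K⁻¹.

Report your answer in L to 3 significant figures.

18.5 L

n(Fe2O3) = 3100 / 159.69 = 19.41 mol
n(H2) = PV/RT = (23.2 × 81.5) / (0.08206 × 309.15) = 74.53 mol
For 19.41 mol Fe2O3, stoichiometry requires (3/1) × 19.41 = 58.23 mol H2; 74.53 mol is available, so Fe2O3 is limiting.
n(H2) consumed = (3/1) × 19.41 = 58.23 mol; remaining = 74.53 − 58.23 = 16.30 mol
V(H2) = nRT/P = 16.30 × 0.08206 × 233.65 / 16.9 = 18.49 L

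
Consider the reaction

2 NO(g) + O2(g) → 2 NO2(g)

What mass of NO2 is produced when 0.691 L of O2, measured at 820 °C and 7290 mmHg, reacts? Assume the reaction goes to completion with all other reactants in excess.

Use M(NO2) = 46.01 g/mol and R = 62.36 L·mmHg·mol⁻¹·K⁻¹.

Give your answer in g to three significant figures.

n(O2) = PV/RT = (7290 × 0.691) / (62.36 × 1093.15) = 0.07390 mol
n(NO2) = (2/1) × 0.07390 = 0.1478 mol
m(NO2) = 0.1478 × 46.01 = 6.800 g

6.80 g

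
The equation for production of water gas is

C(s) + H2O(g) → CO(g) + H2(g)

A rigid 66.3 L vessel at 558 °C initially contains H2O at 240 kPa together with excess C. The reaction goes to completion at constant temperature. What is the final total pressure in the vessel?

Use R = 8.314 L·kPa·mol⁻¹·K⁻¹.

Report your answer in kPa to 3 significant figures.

480 kPa

Rigid vessel, constant T ⇒ P scales with total gas moles (1 → 2).
P_final = (2/1) × 240 = 480.0 kPa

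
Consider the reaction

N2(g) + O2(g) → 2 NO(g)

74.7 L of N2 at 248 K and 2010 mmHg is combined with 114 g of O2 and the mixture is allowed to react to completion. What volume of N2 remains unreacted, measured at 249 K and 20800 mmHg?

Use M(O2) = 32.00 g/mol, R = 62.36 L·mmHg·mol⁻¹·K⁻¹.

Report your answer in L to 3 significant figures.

4.59 L

n(N2) = PV/RT = (2010 × 74.7) / (62.36 × 248) = 9.709 mol
n(O2) = 114 / 32.00 = 3.562 mol
For 9.709 mol N2, stoichiometry requires (1/1) × 9.709 = 9.709 mol O2; 3.562 mol is available, so O2 is limiting.
n(N2) consumed = (1/1) × 3.562 = 3.562 mol; remaining = 9.709 − 3.562 = 6.147 mol
V(N2) = nRT/P = 6.147 × 62.36 × 249 / 20800 = 4.589 L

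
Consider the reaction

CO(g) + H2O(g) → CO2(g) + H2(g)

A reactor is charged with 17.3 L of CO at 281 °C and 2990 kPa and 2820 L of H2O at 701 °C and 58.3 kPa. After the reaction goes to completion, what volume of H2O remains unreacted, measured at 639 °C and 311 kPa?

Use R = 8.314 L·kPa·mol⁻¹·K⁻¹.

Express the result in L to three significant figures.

221 L

n(CO) = PV/RT = (2990 × 17.3) / (8.314 × 554.15) = 11.23 mol
n(H2O) = PV/RT = (58.3 × 2820) / (8.314 × 974.15) = 20.30 mol
For 11.23 mol CO, stoichiometry requires (1/1) × 11.23 = 11.23 mol H2O; 20.30 mol is available, so CO is limiting.
n(H2O) consumed = (1/1) × 11.23 = 11.23 mol; remaining = 20.30 − 11.23 = 9.070 mol
V(H2O) = nRT/P = 9.070 × 8.314 × 912.15 / 311 = 221.2 L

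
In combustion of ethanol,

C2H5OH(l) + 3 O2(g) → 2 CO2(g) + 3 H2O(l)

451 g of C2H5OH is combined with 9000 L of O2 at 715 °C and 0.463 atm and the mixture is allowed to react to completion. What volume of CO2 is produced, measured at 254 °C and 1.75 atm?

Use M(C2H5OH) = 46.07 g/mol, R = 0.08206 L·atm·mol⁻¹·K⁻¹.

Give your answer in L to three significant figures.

484 L

n(C2H5OH) = 451 / 46.07 = 9.789 mol
n(O2) = PV/RT = (0.463 × 9000) / (0.08206 × 988.15) = 51.39 mol
For 9.789 mol C2H5OH, stoichiometry requires (3/1) × 9.789 = 29.37 mol O2; 51.39 mol is available, so C2H5OH is limiting.
n(CO2) = (2/1) × 9.789 = 19.58 mol
V(CO2) = nRT/P = 19.58 × 0.08206 × 527.15 / 1.75 = 484.0 L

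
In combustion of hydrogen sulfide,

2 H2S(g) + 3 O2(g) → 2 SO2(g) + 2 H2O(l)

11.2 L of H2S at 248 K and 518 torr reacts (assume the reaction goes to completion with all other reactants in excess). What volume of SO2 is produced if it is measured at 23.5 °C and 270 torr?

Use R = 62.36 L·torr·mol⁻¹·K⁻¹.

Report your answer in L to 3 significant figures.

n(H2S) = PV/RT = (518 × 11.2) / (62.36 × 248) = 0.3751 mol
n(SO2) = (2/2) × 0.3751 = 0.3751 mol
V = nRT/P = 0.3751 × 62.36 × 296.65 / 270 = 25.70 L

25.7 L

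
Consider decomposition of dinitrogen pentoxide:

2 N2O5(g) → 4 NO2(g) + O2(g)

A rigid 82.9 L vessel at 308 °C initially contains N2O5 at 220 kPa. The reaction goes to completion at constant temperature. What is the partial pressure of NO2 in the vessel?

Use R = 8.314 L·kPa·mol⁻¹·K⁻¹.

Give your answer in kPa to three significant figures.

n(N2O5)₀ = PV/RT = (220 × 82.9) / (8.314 × 581.15) = 3.775 mol
n(NO2) = (4/2) × 3.775 = 7.550 mol
P(NO2) = nRT/V = 7.550 × 8.314 × 581.15 / 82.9 = 440.0 kPa

440 kPa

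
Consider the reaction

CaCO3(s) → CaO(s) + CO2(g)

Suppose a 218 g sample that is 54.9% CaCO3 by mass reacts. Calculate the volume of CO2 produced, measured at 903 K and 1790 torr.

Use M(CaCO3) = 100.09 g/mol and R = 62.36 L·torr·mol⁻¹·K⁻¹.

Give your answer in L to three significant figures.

mass of CaCO3 = 218 × 54.9/100 = 119.7 g
n(CaCO3) = 119.7 / 100.09 = 1.196 mol
n(CO2) = (1/1) × 1.196 = 1.196 mol
V = nRT/P = 1.196 × 62.36 × 903 / 1790 = 37.62 L

37.6 L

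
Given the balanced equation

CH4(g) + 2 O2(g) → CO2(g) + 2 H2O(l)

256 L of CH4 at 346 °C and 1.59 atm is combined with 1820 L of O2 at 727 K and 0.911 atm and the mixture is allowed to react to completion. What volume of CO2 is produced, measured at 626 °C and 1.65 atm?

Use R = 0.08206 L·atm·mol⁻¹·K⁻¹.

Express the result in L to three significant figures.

358 L

n(CH4) = PV/RT = (1.59 × 256) / (0.08206 × 619.15) = 8.011 mol
n(O2) = PV/RT = (0.911 × 1820) / (0.08206 × 727) = 27.79 mol
For 8.011 mol CH4, stoichiometry requires (2/1) × 8.011 = 16.02 mol O2; 27.79 mol is available, so CH4 is limiting.
n(CO2) = (1/1) × 8.011 = 8.011 mol
V(CO2) = nRT/P = 8.011 × 0.08206 × 899.15 / 1.65 = 358.2 L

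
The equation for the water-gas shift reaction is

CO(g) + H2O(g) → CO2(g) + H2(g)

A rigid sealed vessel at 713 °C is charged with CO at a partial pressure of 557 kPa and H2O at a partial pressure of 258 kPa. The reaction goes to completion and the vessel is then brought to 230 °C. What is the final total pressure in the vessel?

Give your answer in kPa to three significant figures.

Because the vessel is rigid and T is held at 713 °C, work the stoichiometry in partial pressures (P_i = n_iRT/V).
P(H2O) required for 557 kPa of CO = (1/1) × 557 = 557.0 kPa; available 258 kPa, so H2O is limiting.
P(CO) remaining = 557 − (1/1) × 258 = 299.0 kPa
P(gaseous products) = (1+1)/1 × 258 = 516.0 kPa
P_total at 713 °C = 299.0 + 516.0 = 815.0 kPa
Scaling to 230 °C: P = 815.0 × 503.15/986.15 = 415.8 kPa

416 kPa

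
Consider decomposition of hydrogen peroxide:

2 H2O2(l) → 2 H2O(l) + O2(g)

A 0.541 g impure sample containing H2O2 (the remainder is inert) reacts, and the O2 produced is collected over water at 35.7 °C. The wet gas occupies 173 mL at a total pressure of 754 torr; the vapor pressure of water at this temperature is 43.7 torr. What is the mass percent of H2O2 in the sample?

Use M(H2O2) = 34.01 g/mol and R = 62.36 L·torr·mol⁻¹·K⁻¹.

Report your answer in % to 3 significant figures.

80.2 %

P(O2) = 754 − 43.7 = 710.3 torr
n(O2) = PV/RT = (710.3 × 0.1730) / (62.36 × 308.85) = 0.006380 mol
n(H2O2) = (2/1) × 0.006380 = 0.01276 mol
m(H2O2) = 0.01276 × 34.01 = 0.4340 g
%H2O2 = 0.4340 / 0.541 × 100 = 80.22%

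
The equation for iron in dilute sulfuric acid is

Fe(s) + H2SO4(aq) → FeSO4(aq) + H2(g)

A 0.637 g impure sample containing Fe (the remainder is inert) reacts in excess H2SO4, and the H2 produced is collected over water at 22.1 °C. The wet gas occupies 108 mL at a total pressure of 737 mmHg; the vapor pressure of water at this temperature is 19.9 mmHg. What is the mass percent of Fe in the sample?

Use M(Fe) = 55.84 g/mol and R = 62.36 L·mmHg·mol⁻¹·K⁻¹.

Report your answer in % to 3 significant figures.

P(H2) = 737 − 19.9 = 717.1 mmHg
n(H2) = PV/RT = (717.1 × 0.1080) / (62.36 × 295.25) = 0.004206 mol
n(Fe) = (1/1) × 0.004206 = 0.004206 mol
m(Fe) = 0.004206 × 55.84 = 0.2349 g
%Fe = 0.2349 / 0.637 × 100 = 36.88%

36.9 %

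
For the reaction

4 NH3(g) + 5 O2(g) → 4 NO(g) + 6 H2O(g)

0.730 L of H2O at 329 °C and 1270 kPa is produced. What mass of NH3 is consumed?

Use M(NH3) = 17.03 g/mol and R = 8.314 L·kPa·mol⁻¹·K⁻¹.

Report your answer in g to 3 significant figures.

n(H2O) = PV/RT = (1270 × 0.730) / (8.314 × 602.15) = 0.1852 mol
n(NH3) = (4/6) × 0.1852 = 0.1235 mol
m(NH3) = 0.1235 × 17.03 = 2.103 g

2.10 g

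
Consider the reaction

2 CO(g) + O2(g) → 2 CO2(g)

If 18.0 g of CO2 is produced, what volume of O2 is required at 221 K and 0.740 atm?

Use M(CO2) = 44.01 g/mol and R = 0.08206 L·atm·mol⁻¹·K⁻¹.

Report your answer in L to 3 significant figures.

n(CO2) = 18.00 / 44.01 = 0.4090 mol
n(O2) = (1/2) × 0.4090 = 0.2045 mol
V = nRT/P = 0.2045 × 0.08206 × 221 / 0.740 = 5.012 L

5.01 L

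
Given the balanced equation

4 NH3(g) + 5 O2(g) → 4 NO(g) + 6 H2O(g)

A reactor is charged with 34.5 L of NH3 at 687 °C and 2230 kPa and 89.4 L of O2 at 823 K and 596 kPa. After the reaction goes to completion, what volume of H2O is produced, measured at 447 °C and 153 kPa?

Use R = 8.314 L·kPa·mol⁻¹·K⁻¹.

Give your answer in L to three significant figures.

366 L

n(NH3) = PV/RT = (2230 × 34.5) / (8.314 × 960.15) = 9.638 mol
n(O2) = PV/RT = (596 × 89.4) / (8.314 × 823) = 7.787 mol
For 9.638 mol NH3, stoichiometry requires (5/4) × 9.638 = 12.05 mol O2; 7.787 mol is available, so O2 is limiting.
n(H2O) = (6/5) × 7.787 = 9.344 mol
V(H2O) = nRT/P = 9.344 × 8.314 × 720.15 / 153 = 365.7 L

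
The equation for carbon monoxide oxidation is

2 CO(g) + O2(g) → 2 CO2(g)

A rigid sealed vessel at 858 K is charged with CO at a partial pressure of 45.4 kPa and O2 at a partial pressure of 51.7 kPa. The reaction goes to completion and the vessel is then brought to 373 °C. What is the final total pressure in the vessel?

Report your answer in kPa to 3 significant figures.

56.0 kPa

At constant V, partial pressures at 858 K are proportional to moles, so apply stoichiometry directly to pressures.
P(O2) required for 45.4 kPa of CO = (1/2) × 45.4 = 22.70 kPa; available 51.7 kPa, so CO is limiting.
P(O2) remaining = 51.7 − (1/2) × 45.4 = 29.00 kPa
P(gaseous products) = (2)/2 × 45.4 = 45.40 kPa
P_total at 858 K = 29.00 + 45.40 = 74.40 kPa
Scaling to 373 °C: P = 74.40 × 646.15/858 = 56.03 kPa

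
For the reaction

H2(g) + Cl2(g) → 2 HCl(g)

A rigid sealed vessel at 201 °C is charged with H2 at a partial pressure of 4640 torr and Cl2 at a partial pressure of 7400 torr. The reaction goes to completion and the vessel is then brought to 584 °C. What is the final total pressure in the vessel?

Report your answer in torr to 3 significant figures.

21800 torr

At constant V, partial pressures at 201 °C are proportional to moles, so apply stoichiometry directly to pressures.
P(Cl2) required for 4640 torr of H2 = (1/1) × 4640 = 4640 torr; available 7400 torr, so H2 is limiting.
P(Cl2) remaining = 7400 − (1/1) × 4640 = 2760 torr
P(gaseous products) = (2)/1 × 4640 = 9280 torr
P_total at 201 °C = 2760 + 9280 = 12040 torr
Scaling to 584 °C: P = 12040 × 857.15/474.15 = 21770 torr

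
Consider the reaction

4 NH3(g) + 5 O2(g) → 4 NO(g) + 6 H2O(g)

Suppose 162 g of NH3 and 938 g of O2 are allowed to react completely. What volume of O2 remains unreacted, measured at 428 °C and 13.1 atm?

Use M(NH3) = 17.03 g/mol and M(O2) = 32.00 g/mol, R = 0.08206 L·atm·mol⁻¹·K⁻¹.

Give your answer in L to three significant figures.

76.5 L

n(NH3) = 162 / 17.03 = 9.513 mol
n(O2) = 938 / 32.00 = 29.31 mol
For 9.513 mol NH3, stoichiometry requires (5/4) × 9.513 = 11.89 mol O2; 29.31 mol is available, so NH3 is limiting.
n(O2) consumed = (5/4) × 9.513 = 11.89 mol; remaining = 29.31 − 11.89 = 17.42 mol
V(O2) = nRT/P = 17.42 × 0.08206 × 701.15 / 13.1 = 76.51 L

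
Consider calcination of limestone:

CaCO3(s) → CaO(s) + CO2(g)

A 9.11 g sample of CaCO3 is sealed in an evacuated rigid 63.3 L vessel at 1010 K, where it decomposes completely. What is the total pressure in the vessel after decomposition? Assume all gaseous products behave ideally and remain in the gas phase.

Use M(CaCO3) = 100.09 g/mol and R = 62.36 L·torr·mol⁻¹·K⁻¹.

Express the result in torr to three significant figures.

90.6 torr

n(CaCO3) = 9.11 / 100.09 = 0.09102 mol
n(gas produced) = (1/1) × 0.09102 = 0.09102 mol
P = nRT/V = 0.09102 × 62.36 × 1010 / 63.3 = 90.57 torr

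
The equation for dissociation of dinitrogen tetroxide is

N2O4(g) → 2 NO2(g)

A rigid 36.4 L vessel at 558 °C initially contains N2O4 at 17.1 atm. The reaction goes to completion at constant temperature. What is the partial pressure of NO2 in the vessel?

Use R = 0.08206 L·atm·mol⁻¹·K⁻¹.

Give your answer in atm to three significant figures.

n(N2O4)₀ = PV/RT = (17.1 × 36.4) / (0.08206 × 831.15) = 9.126 mol
n(NO2) = (2/1) × 9.126 = 18.25 mol
P(NO2) = nRT/V = 18.25 × 0.08206 × 831.15 / 36.4 = 34.20 atm

34.2 atm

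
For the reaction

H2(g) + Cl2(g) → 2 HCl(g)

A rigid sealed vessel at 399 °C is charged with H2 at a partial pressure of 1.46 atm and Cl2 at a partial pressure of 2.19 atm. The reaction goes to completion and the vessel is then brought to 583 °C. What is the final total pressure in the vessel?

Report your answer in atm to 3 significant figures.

At constant V, partial pressures at 399 °C are proportional to moles, so apply stoichiometry directly to pressures.
P(Cl2) required for 1.46 atm of H2 = (1/1) × 1.46 = 1.460 atm; available 2.19 atm, so H2 is limiting.
P(Cl2) remaining = 2.19 − (1/1) × 1.46 = 0.7300 atm
P(gaseous products) = (2)/1 × 1.46 = 2.920 atm
P_total at 399 °C = 0.7300 + 2.920 = 3.650 atm
Scaling to 583 °C: P = 3.650 × 856.15/672.15 = 4.649 atm

4.65 atm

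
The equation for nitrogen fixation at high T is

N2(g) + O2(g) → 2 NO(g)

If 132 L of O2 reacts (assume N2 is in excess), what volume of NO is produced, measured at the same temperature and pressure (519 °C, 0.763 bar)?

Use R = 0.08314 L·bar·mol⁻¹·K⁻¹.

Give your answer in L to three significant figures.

264 L

At constant T and P, gas volumes are in the mole ratio: V(NO) = (2/1) × 132 = 264.0 L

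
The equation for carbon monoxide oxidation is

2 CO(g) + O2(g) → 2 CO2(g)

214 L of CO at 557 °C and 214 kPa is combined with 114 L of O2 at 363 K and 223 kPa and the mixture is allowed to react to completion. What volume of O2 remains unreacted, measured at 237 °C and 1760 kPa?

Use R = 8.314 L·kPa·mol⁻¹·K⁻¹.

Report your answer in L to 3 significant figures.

n(CO) = PV/RT = (214 × 214) / (8.314 × 830.15) = 6.635 mol
n(O2) = PV/RT = (223 × 114) / (8.314 × 363) = 8.424 mol
For 6.635 mol CO, stoichiometry requires (1/2) × 6.635 = 3.317 mol O2; 8.424 mol is available, so CO is limiting.
n(O2) consumed = (1/2) × 6.635 = 3.317 mol; remaining = 8.424 − 3.317 = 5.107 mol
V(O2) = nRT/P = 5.107 × 8.314 × 510.15 / 1760 = 12.31 L

12.3 L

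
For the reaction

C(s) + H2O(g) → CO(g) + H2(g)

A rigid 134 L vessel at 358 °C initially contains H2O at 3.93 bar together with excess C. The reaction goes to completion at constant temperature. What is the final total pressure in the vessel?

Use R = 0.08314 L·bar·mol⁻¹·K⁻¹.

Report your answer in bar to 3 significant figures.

7.86 bar

Since T and V are fixed, P_final/P_initial = n_final/n_initial = 2/1.
P_final = (2/1) × 3.93 = 7.860 bar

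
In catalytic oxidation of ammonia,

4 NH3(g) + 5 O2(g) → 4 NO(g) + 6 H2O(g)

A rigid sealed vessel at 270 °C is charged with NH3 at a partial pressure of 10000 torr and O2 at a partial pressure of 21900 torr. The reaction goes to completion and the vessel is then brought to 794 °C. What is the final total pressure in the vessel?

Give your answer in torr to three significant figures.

67600 torr

Because the vessel is rigid and T is held at 270 °C, work the stoichiometry in partial pressures (P_i = n_iRT/V).
P(O2) required for 10000 torr of NH3 = (5/4) × 10000 = 12500 torr; available 21900 torr, so NH3 is limiting.
P(O2) remaining = 21900 − (5/4) × 10000 = 9400 torr
P(gaseous products) = (4+6)/4 × 10000 = 25000 torr
P_total at 270 °C = 9400 + 25000 = 34400 torr
Scaling to 794 °C: P = 34400 × 1067.15/543.15 = 67590 torr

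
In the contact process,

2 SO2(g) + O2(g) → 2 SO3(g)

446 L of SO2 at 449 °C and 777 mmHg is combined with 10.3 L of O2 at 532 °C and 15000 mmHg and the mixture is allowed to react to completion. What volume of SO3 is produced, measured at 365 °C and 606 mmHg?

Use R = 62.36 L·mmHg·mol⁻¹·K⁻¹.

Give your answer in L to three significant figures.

n(SO2) = PV/RT = (777 × 446) / (62.36 × 722.15) = 7.695 mol
n(O2) = PV/RT = (15000 × 10.3) / (62.36 × 805.15) = 3.077 mol
For 7.695 mol SO2, stoichiometry requires (1/2) × 7.695 = 3.848 mol O2; 3.077 mol is available, so O2 is limiting.
n(SO3) = (2/1) × 3.077 = 6.154 mol
V(SO3) = nRT/P = 6.154 × 62.36 × 638.15 / 606 = 404.1 L

404 L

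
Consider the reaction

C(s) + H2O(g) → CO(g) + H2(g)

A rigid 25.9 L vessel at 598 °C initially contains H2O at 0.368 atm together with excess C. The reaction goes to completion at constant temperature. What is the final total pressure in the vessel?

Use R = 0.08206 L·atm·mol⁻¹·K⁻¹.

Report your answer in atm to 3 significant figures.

At constant T and V, P ∝ n(gas): 1 mol gas → 2 mol gas.
P_final = (2/1) × 0.368 = 0.7360 atm

0.736 atm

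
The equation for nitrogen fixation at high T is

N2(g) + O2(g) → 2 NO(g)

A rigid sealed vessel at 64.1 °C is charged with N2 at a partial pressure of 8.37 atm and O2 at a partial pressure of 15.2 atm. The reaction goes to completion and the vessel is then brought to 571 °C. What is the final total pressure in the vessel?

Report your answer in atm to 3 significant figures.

59.0 atm

Because the vessel is rigid and T is held at 64.1 °C, work the stoichiometry in partial pressures (P_i = n_iRT/V).
P(O2) required for 8.37 atm of N2 = (1/1) × 8.37 = 8.370 atm; available 15.2 atm, so N2 is limiting.
P(O2) remaining = 15.2 − (1/1) × 8.37 = 6.830 atm
P(gaseous products) = (2)/1 × 8.37 = 16.74 atm
P_total at 64.1 °C = 6.830 + 16.74 = 23.57 atm
Scaling to 571 °C: P = 23.57 × 844.15/337.25 = 59.00 atm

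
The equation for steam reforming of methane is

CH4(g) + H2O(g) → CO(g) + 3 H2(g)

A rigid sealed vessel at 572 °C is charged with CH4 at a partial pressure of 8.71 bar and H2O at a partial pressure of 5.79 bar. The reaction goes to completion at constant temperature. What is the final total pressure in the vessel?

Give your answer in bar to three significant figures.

With V and T fixed, P_i ∝ n_i, so the mole ratios apply directly to partial pressures at 572 °C.
P(H2O) required for 8.71 bar of CH4 = (1/1) × 8.71 = 8.710 bar; available 5.79 bar, so H2O is limiting.
P(CH4) remaining = 8.71 − (1/1) × 5.79 = 2.920 bar
P(gaseous products) = (1+3)/1 × 5.79 = 23.16 bar
P_total at 572 °C = 2.920 + 23.16 = 26.08 bar

26.1 bar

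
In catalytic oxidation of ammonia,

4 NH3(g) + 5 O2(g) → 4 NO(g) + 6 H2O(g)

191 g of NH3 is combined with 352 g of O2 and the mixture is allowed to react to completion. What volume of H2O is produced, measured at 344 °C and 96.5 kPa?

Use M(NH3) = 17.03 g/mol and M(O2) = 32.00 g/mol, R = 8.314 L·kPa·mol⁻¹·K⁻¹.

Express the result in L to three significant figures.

702 L

n(NH3) = 191 / 17.03 = 11.22 mol
n(O2) = 352 / 32.00 = 11.00 mol
For 11.22 mol NH3, stoichiometry requires (5/4) × 11.22 = 14.03 mol O2; 11.00 mol is available, so O2 is limiting.
n(H2O) = (6/5) × 11.00 = 13.20 mol
V(H2O) = nRT/P = 13.20 × 8.314 × 617.15 / 96.5 = 701.9 L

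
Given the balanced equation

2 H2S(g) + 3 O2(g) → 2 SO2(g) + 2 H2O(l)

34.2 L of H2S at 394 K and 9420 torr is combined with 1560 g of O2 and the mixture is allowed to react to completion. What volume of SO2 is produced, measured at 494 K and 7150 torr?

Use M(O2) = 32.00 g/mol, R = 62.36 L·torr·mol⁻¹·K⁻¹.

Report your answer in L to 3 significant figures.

n(H2S) = PV/RT = (9420 × 34.2) / (62.36 × 394) = 13.11 mol
n(O2) = 1560 / 32.00 = 48.75 mol
For 13.11 mol H2S, stoichiometry requires (3/2) × 13.11 = 19.66 mol O2; 48.75 mol is available, so H2S is limiting.
n(SO2) = (2/2) × 13.11 = 13.11 mol
V(SO2) = nRT/P = 13.11 × 62.36 × 494 / 7150 = 56.48 L

56.5 L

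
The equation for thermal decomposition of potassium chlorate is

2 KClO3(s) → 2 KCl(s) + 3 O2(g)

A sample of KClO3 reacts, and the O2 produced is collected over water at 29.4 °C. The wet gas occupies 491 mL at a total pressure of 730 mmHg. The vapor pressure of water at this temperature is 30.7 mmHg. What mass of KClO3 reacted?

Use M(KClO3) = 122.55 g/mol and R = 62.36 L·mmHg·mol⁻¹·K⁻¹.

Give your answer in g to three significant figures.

P(O2) = 730 − 30.7 = 699.3 mmHg
n(O2) = PV/RT = (699.3 × 0.4910) / (62.36 × 302.55) = 0.01820 mol
n(KClO3) = (2/3) × 0.01820 = 0.01213 mol
m(KClO3) = 0.01213 × 122.55 = 1.487 g

1.49 g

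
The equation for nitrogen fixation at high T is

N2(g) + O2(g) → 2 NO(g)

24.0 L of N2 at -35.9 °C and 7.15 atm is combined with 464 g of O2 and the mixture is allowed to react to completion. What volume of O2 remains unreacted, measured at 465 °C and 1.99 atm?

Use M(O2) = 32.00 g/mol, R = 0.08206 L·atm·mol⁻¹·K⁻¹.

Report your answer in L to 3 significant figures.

n(N2) = PV/RT = (7.15 × 24.0) / (0.08206 × 237.25) = 8.814 mol
n(O2) = 464 / 32.00 = 14.50 mol
For 8.814 mol N2, stoichiometry requires (1/1) × 8.814 = 8.814 mol O2; 14.50 mol is available, so N2 is limiting.
n(O2) consumed = (1/1) × 8.814 = 8.814 mol; remaining = 14.50 − 8.814 = 5.686 mol
V(O2) = nRT/P = 5.686 × 0.08206 × 738.15 / 1.99 = 173.1 L

173 L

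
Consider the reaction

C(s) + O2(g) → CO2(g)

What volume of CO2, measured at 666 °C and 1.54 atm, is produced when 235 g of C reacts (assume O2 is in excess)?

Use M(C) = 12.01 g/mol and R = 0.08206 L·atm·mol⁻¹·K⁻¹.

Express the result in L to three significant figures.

979 L

n(C) = 235.0 / 12.01 = 19.57 mol
n(CO2) = (1/1) × 19.57 = 19.57 mol
V = nRT/P = 19.57 × 0.08206 × 939.15 / 1.54 = 979.3 L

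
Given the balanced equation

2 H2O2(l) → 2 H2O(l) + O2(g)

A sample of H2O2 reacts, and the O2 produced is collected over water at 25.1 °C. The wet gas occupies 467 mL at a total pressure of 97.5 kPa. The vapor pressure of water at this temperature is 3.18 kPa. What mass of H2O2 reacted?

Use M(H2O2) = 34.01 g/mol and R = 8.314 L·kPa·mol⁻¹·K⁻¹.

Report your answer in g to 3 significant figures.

1.21 g

P(O2) = 97.5 − 3.18 = 94.32 kPa
n(O2) = PV/RT = (94.32 × 0.4670) / (8.314 × 298.25) = 0.01776 mol
n(H2O2) = (2/1) × 0.01776 = 0.03552 mol
m(H2O2) = 0.03552 × 34.01 = 1.208 g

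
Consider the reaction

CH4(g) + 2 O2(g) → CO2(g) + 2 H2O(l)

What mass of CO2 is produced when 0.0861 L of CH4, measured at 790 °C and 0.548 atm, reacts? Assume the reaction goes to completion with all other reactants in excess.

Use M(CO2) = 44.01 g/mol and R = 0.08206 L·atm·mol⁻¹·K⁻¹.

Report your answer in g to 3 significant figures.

n(CH4) = PV/RT = (0.548 × 0.0861) / (0.08206 × 1063.15) = 0.0005408 mol
n(CO2) = (1/1) × 0.0005408 = 0.0005408 mol
m(CO2) = 0.0005408 × 44.01 = 0.02380 g

0.0238 g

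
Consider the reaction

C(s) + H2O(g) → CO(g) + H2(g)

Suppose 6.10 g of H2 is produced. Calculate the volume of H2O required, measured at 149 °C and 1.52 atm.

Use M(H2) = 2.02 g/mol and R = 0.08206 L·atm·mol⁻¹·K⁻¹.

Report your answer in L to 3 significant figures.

n(H2) = 6.100 / 2.02 = 3.020 mol
n(H2O) = (1/1) × 3.020 = 3.020 mol
V = nRT/P = 3.020 × 0.08206 × 422.15 / 1.52 = 68.83 L

68.8 L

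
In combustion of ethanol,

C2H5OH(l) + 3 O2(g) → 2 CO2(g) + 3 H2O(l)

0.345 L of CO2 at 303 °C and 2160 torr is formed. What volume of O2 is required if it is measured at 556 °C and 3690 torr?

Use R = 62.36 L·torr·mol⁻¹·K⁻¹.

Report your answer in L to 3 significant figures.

n(CO2) = PV/RT = (2160 × 0.345) / (62.36 × 576.15) = 0.02074 mol
n(O2) = (3/2) × 0.02074 = 0.03111 mol
V = nRT/P = 0.03111 × 62.36 × 829.15 / 3690 = 0.4359 L

0.436 L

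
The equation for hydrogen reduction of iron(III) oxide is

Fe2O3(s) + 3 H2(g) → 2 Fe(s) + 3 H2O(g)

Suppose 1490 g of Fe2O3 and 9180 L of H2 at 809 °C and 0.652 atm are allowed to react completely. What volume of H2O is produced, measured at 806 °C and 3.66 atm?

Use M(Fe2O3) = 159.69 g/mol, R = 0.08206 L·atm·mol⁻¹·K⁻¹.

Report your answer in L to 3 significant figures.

n(Fe2O3) = 1490 / 159.69 = 9.331 mol
n(H2) = PV/RT = (0.652 × 9180) / (0.08206 × 1082.15) = 67.40 mol
For 9.331 mol Fe2O3, stoichiometry requires (3/1) × 9.331 = 27.99 mol H2; 67.40 mol is available, so Fe2O3 is limiting.
n(H2O) = (3/1) × 9.331 = 27.99 mol
V(H2O) = nRT/P = 27.99 × 0.08206 × 1079.15 / 3.66 = 677.2 L

677 L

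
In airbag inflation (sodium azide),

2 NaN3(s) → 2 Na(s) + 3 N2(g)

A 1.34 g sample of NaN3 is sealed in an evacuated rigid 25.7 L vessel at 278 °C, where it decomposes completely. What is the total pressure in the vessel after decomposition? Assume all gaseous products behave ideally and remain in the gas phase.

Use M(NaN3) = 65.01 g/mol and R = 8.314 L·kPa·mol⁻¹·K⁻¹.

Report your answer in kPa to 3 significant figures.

n(NaN3) = 1.34 / 65.01 = 0.02061 mol
n(gas produced) = (3/2) × 0.02061 = 0.03091 mol
P = nRT/V = 0.03091 × 8.314 × 551.15 / 25.7 = 5.511 kPa

5.51 kPa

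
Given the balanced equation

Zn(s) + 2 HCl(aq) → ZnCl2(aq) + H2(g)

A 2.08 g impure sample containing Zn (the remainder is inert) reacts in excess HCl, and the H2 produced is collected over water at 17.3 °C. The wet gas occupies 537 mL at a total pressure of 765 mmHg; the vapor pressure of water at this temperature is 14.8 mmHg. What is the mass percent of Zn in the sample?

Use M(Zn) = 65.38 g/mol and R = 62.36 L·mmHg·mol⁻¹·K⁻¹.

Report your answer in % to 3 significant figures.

69.9 %

P(H2) = 765 − 14.8 = 750.2 mmHg
n(H2) = PV/RT = (750.2 × 0.5370) / (62.36 × 290.45) = 0.02224 mol
n(Zn) = (1/1) × 0.02224 = 0.02224 mol
m(Zn) = 0.02224 × 65.38 = 1.454 g
%Zn = 1.454 / 2.08 × 100 = 69.90%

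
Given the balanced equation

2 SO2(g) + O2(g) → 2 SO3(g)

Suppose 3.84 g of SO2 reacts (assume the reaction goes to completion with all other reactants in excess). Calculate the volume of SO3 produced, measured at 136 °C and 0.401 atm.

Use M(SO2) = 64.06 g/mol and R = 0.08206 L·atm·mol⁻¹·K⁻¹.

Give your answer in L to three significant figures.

5.02 L

n(SO2) = 3.840 / 64.06 = 0.05994 mol
n(SO3) = (2/2) × 0.05994 = 0.05994 mol
V = nRT/P = 0.05994 × 0.08206 × 409.15 / 0.401 = 5.019 L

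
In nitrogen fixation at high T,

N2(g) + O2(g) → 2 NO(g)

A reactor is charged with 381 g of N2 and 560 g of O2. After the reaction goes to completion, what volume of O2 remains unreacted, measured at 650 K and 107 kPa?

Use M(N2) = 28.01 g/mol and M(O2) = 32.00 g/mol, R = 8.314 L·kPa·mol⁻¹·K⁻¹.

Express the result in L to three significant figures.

n(N2) = 381 / 28.01 = 13.60 mol
n(O2) = 560 / 32.00 = 17.50 mol
For 13.60 mol N2, stoichiometry requires (1/1) × 13.60 = 13.60 mol O2; 17.50 mol is available, so N2 is limiting.
n(O2) consumed = (1/1) × 13.60 = 13.60 mol; remaining = 17.50 − 13.60 = 3.900 mol
V(O2) = nRT/P = 3.900 × 8.314 × 650 / 107 = 197.0 L

197 L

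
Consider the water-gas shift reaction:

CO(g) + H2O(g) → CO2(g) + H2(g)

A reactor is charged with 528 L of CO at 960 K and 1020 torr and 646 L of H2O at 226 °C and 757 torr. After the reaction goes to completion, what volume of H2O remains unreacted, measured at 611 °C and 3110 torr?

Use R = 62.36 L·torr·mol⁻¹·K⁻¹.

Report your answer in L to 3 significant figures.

n(CO) = PV/RT = (1020 × 528) / (62.36 × 960) = 8.996 mol
n(H2O) = PV/RT = (757 × 646) / (62.36 × 499.15) = 15.71 mol
For 8.996 mol CO, stoichiometry requires (1/1) × 8.996 = 8.996 mol H2O; 15.71 mol is available, so CO is limiting.
n(H2O) consumed = (1/1) × 8.996 = 8.996 mol; remaining = 15.71 − 8.996 = 6.714 mol
V(H2O) = nRT/P = 6.714 × 62.36 × 884.15 / 3110 = 119.0 L

119 L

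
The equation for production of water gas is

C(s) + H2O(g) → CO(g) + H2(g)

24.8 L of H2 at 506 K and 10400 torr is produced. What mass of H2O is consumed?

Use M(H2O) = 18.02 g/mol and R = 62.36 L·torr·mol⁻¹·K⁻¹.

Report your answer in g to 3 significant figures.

147 g

n(H2) = PV/RT = (10400 × 24.8) / (62.36 × 506) = 8.174 mol
n(H2O) = (1/1) × 8.174 = 8.174 mol
m(H2O) = 8.174 × 18.02 = 147.3 g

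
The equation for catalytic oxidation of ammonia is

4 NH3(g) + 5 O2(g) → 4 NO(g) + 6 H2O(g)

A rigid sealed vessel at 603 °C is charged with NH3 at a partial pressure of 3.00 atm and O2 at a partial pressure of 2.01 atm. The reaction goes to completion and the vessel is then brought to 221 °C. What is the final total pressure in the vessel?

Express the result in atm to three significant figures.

3.05 atm

With V and T fixed, P_i ∝ n_i, so the mole ratios apply directly to partial pressures at 603 °C.
P(O2) required for 3.00 atm of NH3 = (5/4) × 3.00 = 3.750 atm; available 2.01 atm, so O2 is limiting.
P(NH3) remaining = 3.00 − (4/5) × 2.01 = 1.392 atm
P(gaseous products) = (4+6)/5 × 2.01 = 4.020 atm
P_total at 603 °C = 1.392 + 4.020 = 5.412 atm
Scaling to 221 °C: P = 5.412 × 494.15/876.15 = 3.052 atm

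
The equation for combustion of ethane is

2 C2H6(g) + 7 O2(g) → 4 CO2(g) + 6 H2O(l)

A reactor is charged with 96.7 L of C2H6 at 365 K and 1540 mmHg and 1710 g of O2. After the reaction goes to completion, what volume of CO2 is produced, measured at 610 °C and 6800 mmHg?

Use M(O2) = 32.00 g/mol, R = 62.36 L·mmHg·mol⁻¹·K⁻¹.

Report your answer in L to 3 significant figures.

n(C2H6) = PV/RT = (1540 × 96.7) / (62.36 × 365) = 6.543 mol
n(O2) = 1710 / 32.00 = 53.44 mol
For 6.543 mol C2H6, stoichiometry requires (7/2) × 6.543 = 22.90 mol O2; 53.44 mol is available, so C2H6 is limiting.
n(CO2) = (4/2) × 6.543 = 13.09 mol
V(CO2) = nRT/P = 13.09 × 62.36 × 883.15 / 6800 = 106.0 L

106 L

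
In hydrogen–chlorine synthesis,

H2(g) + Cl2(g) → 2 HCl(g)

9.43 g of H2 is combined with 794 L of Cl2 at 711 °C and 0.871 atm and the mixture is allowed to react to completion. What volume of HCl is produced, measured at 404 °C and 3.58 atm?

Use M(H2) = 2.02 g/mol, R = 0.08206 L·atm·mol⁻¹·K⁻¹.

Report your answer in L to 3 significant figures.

145 L

n(H2) = 9.43 / 2.02 = 4.668 mol
n(Cl2) = PV/RT = (0.871 × 794) / (0.08206 × 984.15) = 8.563 mol
For 4.668 mol H2, stoichiometry requires (1/1) × 4.668 = 4.668 mol Cl2; 8.563 mol is available, so H2 is limiting.
n(HCl) = (2/1) × 4.668 = 9.336 mol
V(HCl) = nRT/P = 9.336 × 0.08206 × 677.15 / 3.58 = 144.9 L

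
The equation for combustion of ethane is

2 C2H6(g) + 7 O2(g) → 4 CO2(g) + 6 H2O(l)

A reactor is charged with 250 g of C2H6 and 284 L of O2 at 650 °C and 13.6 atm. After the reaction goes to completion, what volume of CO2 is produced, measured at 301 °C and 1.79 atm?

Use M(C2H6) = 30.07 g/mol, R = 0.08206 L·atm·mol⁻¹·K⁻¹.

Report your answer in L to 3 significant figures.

n(C2H6) = 250 / 30.07 = 8.314 mol
n(O2) = PV/RT = (13.6 × 284) / (0.08206 × 923.15) = 50.99 mol
For 8.314 mol C2H6, stoichiometry requires (7/2) × 8.314 = 29.10 mol O2; 50.99 mol is available, so C2H6 is limiting.
n(CO2) = (4/2) × 8.314 = 16.63 mol
V(CO2) = nRT/P = 16.63 × 0.08206 × 574.15 / 1.79 = 437.7 L

438 L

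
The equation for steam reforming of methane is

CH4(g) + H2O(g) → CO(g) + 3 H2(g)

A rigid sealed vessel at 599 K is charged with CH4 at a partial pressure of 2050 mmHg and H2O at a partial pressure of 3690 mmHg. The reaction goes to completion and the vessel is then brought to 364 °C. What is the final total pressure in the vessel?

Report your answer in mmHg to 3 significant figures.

At constant V, partial pressures at 599 K are proportional to moles, so apply stoichiometry directly to pressures.
P(H2O) required for 2050 mmHg of CH4 = (1/1) × 2050 = 2050 mmHg; available 3690 mmHg, so CH4 is limiting.
P(H2O) remaining = 3690 − (1/1) × 2050 = 1640 mmHg
P(gaseous products) = (1+3)/1 × 2050 = 8200 mmHg
P_total at 599 K = 1640 + 8200 = 9840 mmHg
Scaling to 364 °C: P = 9840 × 637.15/599 = 10470 mmHg

10500 mmHg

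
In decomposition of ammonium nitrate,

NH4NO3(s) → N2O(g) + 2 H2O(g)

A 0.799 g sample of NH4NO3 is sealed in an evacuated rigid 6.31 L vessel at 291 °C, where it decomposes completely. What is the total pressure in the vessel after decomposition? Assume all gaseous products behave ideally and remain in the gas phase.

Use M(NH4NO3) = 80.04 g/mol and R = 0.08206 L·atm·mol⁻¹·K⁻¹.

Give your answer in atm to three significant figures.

n(NH4NO3) = 0.799 / 80.04 = 0.009983 mol
n(gas produced) = (3/1) × 0.009983 = 0.02995 mol
P = nRT/V = 0.02995 × 0.08206 × 564.15 / 6.31 = 0.2197 atm

0.220 atm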